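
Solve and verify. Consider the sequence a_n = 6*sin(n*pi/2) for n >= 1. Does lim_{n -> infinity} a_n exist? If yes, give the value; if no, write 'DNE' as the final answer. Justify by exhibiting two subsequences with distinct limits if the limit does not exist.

Examine the behaviour of a_n along subsequences.
a_{4k+1} = 6*sin(pi/2 + 2k*pi) = 6 -> 6. a_{4k+3} = 6*sin(3pi/2 + 2k*pi) = -6 -> -6.
Since these two subsequential limits are 6 and -6, distinct, the full sequence cannot converge (a convergent sequence has all subsequences tending to the same limit). So lim a_n does not exist.

DNE


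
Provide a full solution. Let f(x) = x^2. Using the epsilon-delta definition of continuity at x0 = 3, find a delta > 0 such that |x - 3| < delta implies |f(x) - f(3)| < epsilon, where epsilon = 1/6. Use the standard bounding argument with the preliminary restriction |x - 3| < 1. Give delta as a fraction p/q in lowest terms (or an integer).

Factor: |x^2 - (3)^2| = |x - 3| * |x + 3|.
Impose |x - 3| < 1 first. Then |x + 3| = |(x - 3) + 2*(3)| <= |x - 3| + 2*|3| < 1 + 6 = 7.
So |x^2 - (3)^2| < delta * 7.
We need delta * 7 <= 1/6, i.e. delta <= 1/6/7 = 1/42.
Since 1/42 < 1, this is tighter than 1; take delta = 1/42.
So delta = 1/42 works.

1/42


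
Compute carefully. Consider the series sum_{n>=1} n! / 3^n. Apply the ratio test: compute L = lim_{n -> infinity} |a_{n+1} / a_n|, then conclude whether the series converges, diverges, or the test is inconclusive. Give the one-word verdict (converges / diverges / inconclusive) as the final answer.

Let a_n denote the general term. Form the ratio a_{n+1}/a_n and simplify:
a_{n+1}/a_n = n/3 + 1/3
Take the limit as n -> infinity: L = infinity.
Since L = infinity > 1 (or L = infinity), the ratio test implies the series diverges.

diverges


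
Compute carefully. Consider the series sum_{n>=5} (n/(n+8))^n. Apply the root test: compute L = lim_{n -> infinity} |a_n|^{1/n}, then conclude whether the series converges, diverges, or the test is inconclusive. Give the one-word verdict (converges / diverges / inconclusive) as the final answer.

Let a_n denote the general term. Form |a_n|^(1/n) and simplify:
|a_n|^(1/n) = n/(n + 8)
Take the limit as n -> infinity: L = 1.
Since L = 1, the root test is inconclusive. (In fact a_n = (n/(n+8))^n -> e^(-8) != 0, so the nth-term test shows divergence; but the root test itself gives no conclusion.)

inconclusive


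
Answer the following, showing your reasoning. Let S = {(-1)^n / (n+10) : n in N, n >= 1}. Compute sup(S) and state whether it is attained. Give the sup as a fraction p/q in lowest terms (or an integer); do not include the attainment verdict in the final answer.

Analysis:
- Values: -1/11, 1/12, -1/13, 1/14, -1/15, ...
- Positive terms (even n): 1/(2+10), 1/(4+10), ... decreasing -> max = 1/12 (n=2).
- Negative terms (odd n): -1/(1+10), -1/(3+10), ... increasing -> min = -1/11 (n=1).
- So sup = 1/12 (attained at n=2); inf = -1/11 (attained at n=1).
Conclusion: sup(S) = 1/12, attained in S.

1/12


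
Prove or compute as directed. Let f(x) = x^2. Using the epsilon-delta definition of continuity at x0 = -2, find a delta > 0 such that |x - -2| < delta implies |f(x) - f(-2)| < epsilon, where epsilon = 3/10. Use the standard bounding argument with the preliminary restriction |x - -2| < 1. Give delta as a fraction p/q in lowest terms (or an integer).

Factor: |x^2 - (-2)^2| = |x - -2| * |x + -2|.
Impose |x - -2| < 1 first. Then |x + -2| = |(x - -2) + 2*(-2)| <= |x - -2| + 2*|-2| < 1 + 4 = 5.
So |x^2 - (-2)^2| < delta * 5.
We need delta * 5 <= 3/10, i.e. delta <= 3/10/5 = 3/50.
Since 3/50 < 1, this is tighter than 1; take delta = 3/50.
So delta = 3/50 works.

3/50


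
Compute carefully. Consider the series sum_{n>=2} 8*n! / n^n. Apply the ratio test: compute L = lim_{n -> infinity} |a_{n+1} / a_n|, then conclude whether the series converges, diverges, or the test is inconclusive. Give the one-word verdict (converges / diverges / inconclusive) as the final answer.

Let a_n denote the general term. Form the ratio a_{n+1}/a_n and simplify:
a_{n+1}/a_n = (n/(n + 1))^n
Take the limit as n -> infinity: L = exp(-1).
Since L = exp(-1) < 1, the ratio test implies the series converges.

converges


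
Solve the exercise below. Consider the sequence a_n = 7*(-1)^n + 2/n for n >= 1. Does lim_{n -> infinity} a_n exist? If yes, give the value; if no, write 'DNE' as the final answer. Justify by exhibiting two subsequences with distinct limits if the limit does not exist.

Examine the behaviour of a_n along subsequences.
a_{2k} = 7 + 2/(2k) -> 7. a_{2k+1} = -7 + 2/(2k+1) -> -7.
Since these two subsequential limits are 7 and -7, distinct, the full sequence cannot converge (a convergent sequence has all subsequences tending to the same limit). So lim a_n does not exist.

DNE


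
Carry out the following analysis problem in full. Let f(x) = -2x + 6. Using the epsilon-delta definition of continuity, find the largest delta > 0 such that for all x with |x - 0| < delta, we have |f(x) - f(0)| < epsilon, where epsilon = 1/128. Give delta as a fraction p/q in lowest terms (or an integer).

We compute f(0) = -2*(0) + 6 = 6.
|f(x) - f(0)| = |-2x + 6 - (6)| = |-2(x - 0)| = 2|x - 0|.
We need 2|x - 0| < 1/128, i.e. |x - 0| < 1/128 / 2 = 1/256.
So any delta <= 1/256 works. Conversely, if delta > 1/256, then x = 0 + 1/256 satisfies |x - 0| = 1/256 < delta but |f(x) - f(0)| = 2 * 1/256 = 1/128, which is not < 1/128; so no larger delta works.
Hence the largest such delta is 1/256.

1/256


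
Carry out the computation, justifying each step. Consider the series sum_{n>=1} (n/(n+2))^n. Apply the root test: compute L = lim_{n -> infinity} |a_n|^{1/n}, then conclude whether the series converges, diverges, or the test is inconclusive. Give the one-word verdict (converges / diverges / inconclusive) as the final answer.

Let a_n denote the general term. Form |a_n|^(1/n) and simplify:
|a_n|^(1/n) = n/(n + 2)
Take the limit as n -> infinity: L = 1.
Since L = 1, the root test is inconclusive. (In fact a_n = (n/(n+2))^n -> e^(-2) != 0, so the nth-term test shows divergence; but the root test itself gives no conclusion.)

inconclusive


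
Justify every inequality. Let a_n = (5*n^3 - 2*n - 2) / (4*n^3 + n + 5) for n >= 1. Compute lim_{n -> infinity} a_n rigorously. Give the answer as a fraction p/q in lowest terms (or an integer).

Divide numerator and denominator by n^3, the highest power:
numerator / n^3 = 5 - 2/n^2 - 2/n^3
denominator / n^3 = 4 + n^(-2) + 5/n^3
As n -> infinity, all terms of the form c/n^k (k >= 1) tend to 0.
So numerator / n^3 -> 5 and denominator / n^3 -> 4.
Therefore lim a_n = 5/4.

5/4


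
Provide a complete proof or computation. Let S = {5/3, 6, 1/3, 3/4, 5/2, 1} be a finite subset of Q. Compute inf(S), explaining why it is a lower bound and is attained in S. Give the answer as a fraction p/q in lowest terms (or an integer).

S is finite, so inf(S) = min(S).
Sorted increasing:
1/3, 3/4, 1, 5/3, 5/2, 6
The extremum is 1/3.
For every x in S, x >= 1/3. And 1/3 is in S, so it is attained.
Therefore inf(S) = 1/3.

1/3


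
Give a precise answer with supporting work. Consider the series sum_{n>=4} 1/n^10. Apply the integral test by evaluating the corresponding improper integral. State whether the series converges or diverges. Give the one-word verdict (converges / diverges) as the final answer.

Let f(x) = x^(-10). Then f is positive, continuous, and decreasing on [4, infinity), so the integral test applies.
Compute the improper integral int_{4}^infinity f(x) dx:
  antiderivative F(x) = -1/(9*x^9).
  As x -> infinity, F(x) -> 0 (since p = 10 > 1).
  So int = F(infinity) - F(4) = 0 - (-1/2359296) = 1/2359296.
  Finite, so by the integral test, the series converges.

converges


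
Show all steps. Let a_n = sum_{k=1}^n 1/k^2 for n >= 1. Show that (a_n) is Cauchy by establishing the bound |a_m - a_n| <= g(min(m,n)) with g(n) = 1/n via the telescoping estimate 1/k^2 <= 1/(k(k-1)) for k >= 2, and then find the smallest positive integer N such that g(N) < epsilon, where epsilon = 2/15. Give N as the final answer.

For m > n >= 1: |a_m - a_n| = sum_{k=n+1}^m 1/k^2.
Use 1/k^2 <= 1/(k(k-1)) = 1/(k-1) - 1/k for k >= 2:
sum_{k=n+1}^m 1/k^2 <= sum_{k=n+1}^m (1/(k-1) - 1/k) = 1/n - 1/m <= 1/n.
By symmetry the same bound holds with n,m swapped, so |a_m - a_n| <= 1/min(m,n) = g(min(m,n)). Since g(n) -> 0, (a_n) is Cauchy.
Now solve g(N) < 2/15: 1/N < 2/15 <=> N > 1/(2/15) = 15/2.
The smallest integer strictly greater than 15/2 is N = 8.
Check: g(8) = 1/8 < 2/15; g(7) = 1/7 >= 2/15. So N = 8.

8


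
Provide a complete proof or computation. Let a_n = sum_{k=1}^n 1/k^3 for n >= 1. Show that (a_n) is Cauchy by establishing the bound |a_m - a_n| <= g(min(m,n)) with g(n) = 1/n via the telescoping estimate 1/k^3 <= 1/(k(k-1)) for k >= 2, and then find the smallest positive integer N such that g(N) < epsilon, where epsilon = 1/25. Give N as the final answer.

For m > n >= 1: |a_m - a_n| = sum_{k=n+1}^m 1/k^3.
Use 1/k^3 <= 1/(k(k-1)) = 1/(k-1) - 1/k for k >= 2 (which holds since k^3 >= k^2 >= k(k-1) for k >= 2):
sum_{k=n+1}^m 1/k^3 <= sum_{k=n+1}^m (1/(k-1) - 1/k) = 1/n - 1/m <= 1/n.
By symmetry the same bound holds with n,m swapped, so |a_m - a_n| <= 1/min(m,n) = g(min(m,n)). Since g(n) -> 0, (a_n) is Cauchy.
Now solve g(N) < 1/25: 1/N < 1/25 <=> N > 1/(1/25) = 25.
The smallest integer strictly greater than 25 is N = 26.
Check: g(26) = 1/26 < 1/25; g(25) = 1/25 >= 1/25. So N = 26.

26


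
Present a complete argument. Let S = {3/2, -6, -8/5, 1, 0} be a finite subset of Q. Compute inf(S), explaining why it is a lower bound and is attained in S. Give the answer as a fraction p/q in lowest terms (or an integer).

S is finite, so inf(S) = min(S).
Sorted increasing:
-6, -8/5, 0, 1, 3/2
The extremum is -6.
For every x in S, x >= -6. And -6 is in S, so it is attained.
Therefore inf(S) = -6.

-6


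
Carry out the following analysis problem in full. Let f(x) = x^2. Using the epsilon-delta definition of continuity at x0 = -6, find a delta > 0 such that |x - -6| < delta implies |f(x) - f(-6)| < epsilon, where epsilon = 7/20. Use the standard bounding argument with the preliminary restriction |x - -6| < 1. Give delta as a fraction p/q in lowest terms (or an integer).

Factor: |x^2 - (-6)^2| = |x - -6| * |x + -6|.
Impose |x - -6| < 1 first. Then |x + -6| = |(x - -6) + 2*(-6)| <= |x - -6| + 2*|-6| < 1 + 12 = 13.
So |x^2 - (-6)^2| < delta * 13.
We need delta * 13 <= 7/20, i.e. delta <= 7/20/13 = 7/260.
Since 7/260 < 1, this is tighter than 1; take delta = 7/260.
So delta = 7/260 works.

7/260


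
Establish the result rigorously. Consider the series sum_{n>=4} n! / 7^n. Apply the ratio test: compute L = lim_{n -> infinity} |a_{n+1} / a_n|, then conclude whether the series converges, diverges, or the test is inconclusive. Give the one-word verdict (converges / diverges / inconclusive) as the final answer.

Let a_n denote the general term. Form the ratio a_{n+1}/a_n and simplify:
a_{n+1}/a_n = n/7 + 1/7
Take the limit as n -> infinity: L = infinity.
Since L = infinity > 1 (or L = infinity), the ratio test implies the series diverges.

diverges


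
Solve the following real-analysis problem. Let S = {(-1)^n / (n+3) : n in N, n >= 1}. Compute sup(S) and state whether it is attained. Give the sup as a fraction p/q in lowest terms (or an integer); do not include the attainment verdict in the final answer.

Analysis:
- Values: -1/4, 1/5, -1/6, 1/7, -1/8, ...
- Positive terms (even n): 1/(2+3), 1/(4+3), ... decreasing -> max = 1/5 (n=2).
- Negative terms (odd n): -1/(1+3), -1/(3+3), ... increasing -> min = -1/4 (n=1).
- So sup = 1/5 (attained at n=2); inf = -1/4 (attained at n=1).
Conclusion: sup(S) = 1/5, attained in S.

1/5


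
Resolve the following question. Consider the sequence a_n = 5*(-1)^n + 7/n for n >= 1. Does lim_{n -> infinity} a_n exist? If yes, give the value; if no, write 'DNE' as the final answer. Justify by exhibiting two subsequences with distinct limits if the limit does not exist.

Examine the behaviour of a_n along subsequences.
a_{2k} = 5 + 7/(2k) -> 5. a_{2k+1} = -5 + 7/(2k+1) -> -5.
Since these two subsequential limits are 5 and -5, distinct, the full sequence cannot converge (a convergent sequence has all subsequences tending to the same limit). So lim a_n does not exist.

DNE


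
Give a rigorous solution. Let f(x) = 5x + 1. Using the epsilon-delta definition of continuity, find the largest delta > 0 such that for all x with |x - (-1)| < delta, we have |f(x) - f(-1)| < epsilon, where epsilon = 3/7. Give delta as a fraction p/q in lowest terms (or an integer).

We compute f(-1) = 5*(-1) + 1 = -4.
|f(x) - f(-1)| = |5x + 1 - (-4)| = |5(x - (-1))| = 5|x - (-1)|.
We need 5|x - (-1)| < 3/7, i.e. |x - (-1)| < 3/7 / 5 = 3/35.
So any delta <= 3/35 works. Conversely, if delta > 3/35, then x = -1 + 3/35 satisfies |x - (-1)| = 3/35 < delta but |f(x) - f(-1)| = 5 * 3/35 = 3/7, which is not < 3/7; so no larger delta works.
Hence the largest such delta is 3/35.

3/35


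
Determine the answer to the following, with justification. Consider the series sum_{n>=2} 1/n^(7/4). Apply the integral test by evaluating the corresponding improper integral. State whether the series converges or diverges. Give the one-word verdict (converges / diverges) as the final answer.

Let f(x) = x^(-7/4). Then f is positive, continuous, and decreasing on [2, infinity), so the integral test applies.
Compute the improper integral int_{2}^infinity f(x) dx:
  antiderivative F(x) = -4/(3*x^(3/4)).
  As x -> infinity, F(x) -> 0 (since p = 7/4 > 1).
  So int = F(infinity) - F(2) = 0 - (-2*2^(1/4)/3) = 2*2^(1/4)/3.
  Finite, so by the integral test, the series converges.

converges


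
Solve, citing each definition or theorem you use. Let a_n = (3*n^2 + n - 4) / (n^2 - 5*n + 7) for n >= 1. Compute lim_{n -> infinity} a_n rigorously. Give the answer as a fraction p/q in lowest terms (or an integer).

Divide numerator and denominator by n^2, the highest power:
numerator / n^2 = 3 + 1/n - 4/n^2
denominator / n^2 = 1 - 5/n + 7/n^2
As n -> infinity, all terms of the form c/n^k (k >= 1) tend to 0.
So numerator / n^2 -> 3 and denominator / n^2 -> 1.
Therefore lim a_n = 3.

3


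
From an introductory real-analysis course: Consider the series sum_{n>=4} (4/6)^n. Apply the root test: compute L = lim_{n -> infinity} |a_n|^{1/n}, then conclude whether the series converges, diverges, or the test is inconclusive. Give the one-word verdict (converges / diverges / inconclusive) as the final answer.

Let a_n denote the general term. Form |a_n|^(1/n) and simplify:
|a_n|^(1/n) = 2/3
Take the limit as n -> infinity: L = 2/3.
Since L = 2/3 < 1, the root test implies convergence.

converges


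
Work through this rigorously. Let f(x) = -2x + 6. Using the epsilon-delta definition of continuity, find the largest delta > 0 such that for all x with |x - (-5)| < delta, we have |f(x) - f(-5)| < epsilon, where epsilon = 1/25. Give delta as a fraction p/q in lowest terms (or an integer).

We compute f(-5) = -2*(-5) + 6 = 16.
|f(x) - f(-5)| = |-2x + 6 - (16)| = |-2(x - (-5))| = 2|x - (-5)|.
We need 2|x - (-5)| < 1/25, i.e. |x - (-5)| < 1/25 / 2 = 1/50.
So any delta <= 1/50 works. Conversely, if delta > 1/50, then x = -5 + 1/50 satisfies |x - (-5)| = 1/50 < delta but |f(x) - f(-5)| = 2 * 1/50 = 1/25, which is not < 1/25; so no larger delta works.
Hence the largest such delta is 1/50.

1/50


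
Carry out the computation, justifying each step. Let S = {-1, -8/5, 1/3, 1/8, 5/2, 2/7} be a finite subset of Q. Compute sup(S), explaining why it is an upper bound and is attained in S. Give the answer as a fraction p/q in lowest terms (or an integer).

S is finite, so sup(S) = max(S).
Sorted decreasing:
5/2, 1/3, 2/7, 1/8, -1, -8/5
The extremum is 5/2.
For every x in S, x <= 5/2. And 5/2 is in S, so it is attained.
Therefore sup(S) = 5/2.

5/2


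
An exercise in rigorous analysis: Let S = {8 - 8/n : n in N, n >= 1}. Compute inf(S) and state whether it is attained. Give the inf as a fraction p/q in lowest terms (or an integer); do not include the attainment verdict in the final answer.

Analysis:
- Values: 0, 4, 16/3, 6, ... strictly increasing.
- Minimum is 0 (n=1); inf = 0 (attained).
- 8 - 8/n -> 8 from below; sup = 8, not attained.
Conclusion: inf(S) = 0, attained in S.

0


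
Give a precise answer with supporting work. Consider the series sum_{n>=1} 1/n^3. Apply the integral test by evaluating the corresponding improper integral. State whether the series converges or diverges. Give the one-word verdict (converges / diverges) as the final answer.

Let f(x) = x^(-3). Then f is positive, continuous, and decreasing on [1, infinity), so the integral test applies.
Compute the improper integral int_{1}^infinity f(x) dx:
  antiderivative F(x) = -1/(2*x^2).
  As x -> infinity, F(x) -> 0 (since p = 3 > 1).
  So int = F(infinity) - F(1) = 0 - (-1/2) = 1/2.
  Finite, so by the integral test, the series converges.

converges


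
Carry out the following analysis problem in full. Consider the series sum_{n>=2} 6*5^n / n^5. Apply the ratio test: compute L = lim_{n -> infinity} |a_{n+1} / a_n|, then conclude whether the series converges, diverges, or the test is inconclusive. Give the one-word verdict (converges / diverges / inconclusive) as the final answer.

Let a_n denote the general term. Form the ratio a_{n+1}/a_n and simplify:
a_{n+1}/a_n = 5*n^5/(n + 1)^5
Take the limit as n -> infinity: L = 5.
Since L = 5 > 1 (or L = infinity), the ratio test implies the series diverges.

diverges


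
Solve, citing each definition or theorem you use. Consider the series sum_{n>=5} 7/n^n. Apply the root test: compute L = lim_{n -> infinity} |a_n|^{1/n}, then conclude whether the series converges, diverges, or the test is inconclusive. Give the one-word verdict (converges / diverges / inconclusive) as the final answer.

Let a_n denote the general term. Form |a_n|^(1/n) and simplify:
|a_n|^(1/n) = 7^(1/n)/n
Take the limit as n -> infinity: L = 0.
Since L = 0 < 1, the root test implies convergence.

converges


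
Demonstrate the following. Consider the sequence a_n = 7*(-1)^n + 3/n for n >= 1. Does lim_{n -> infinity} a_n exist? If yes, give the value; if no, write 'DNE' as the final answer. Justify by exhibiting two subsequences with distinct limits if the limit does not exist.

Examine the behaviour of a_n along subsequences.
a_{2k} = 7 + 3/(2k) -> 7. a_{2k+1} = -7 + 3/(2k+1) -> -7.
Since these two subsequential limits are 7 and -7, distinct, the full sequence cannot converge (a convergent sequence has all subsequences tending to the same limit). So lim a_n does not exist.

DNE


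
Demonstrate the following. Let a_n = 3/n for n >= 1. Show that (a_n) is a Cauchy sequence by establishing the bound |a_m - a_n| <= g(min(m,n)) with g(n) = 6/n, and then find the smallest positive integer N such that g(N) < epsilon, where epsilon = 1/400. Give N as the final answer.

For any m, n >= 1, by the triangle inequality:
|a_m - a_n| = |3/m - 3/n| <= 3*1/m + 3*1/n <= 6/min(m,n).
So g(n) = 6/n bounds the Cauchy difference. Since g(n) -> 0, (a_n) is Cauchy.
Now solve g(N) < 1/400: 6/N < 1/400 <=> N > 6 / (1/400) = 2400.
The smallest integer strictly greater than 2400 is N = 2401.
Check: g(2401) = 6/2401 = 6/2401 < 1/400; g(2400) = 1/400 >= 1/400. So N = 2401.

2401


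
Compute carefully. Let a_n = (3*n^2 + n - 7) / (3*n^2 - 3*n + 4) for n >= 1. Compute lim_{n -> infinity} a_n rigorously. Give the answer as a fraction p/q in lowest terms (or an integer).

Divide numerator and denominator by n^2, the highest power:
numerator / n^2 = 3 + 1/n - 7/n^2
denominator / n^2 = 3 - 3/n + 4/n^2
As n -> infinity, all terms of the form c/n^k (k >= 1) tend to 0.
So numerator / n^2 -> 3 and denominator / n^2 -> 3.
Therefore lim a_n = 1.

1


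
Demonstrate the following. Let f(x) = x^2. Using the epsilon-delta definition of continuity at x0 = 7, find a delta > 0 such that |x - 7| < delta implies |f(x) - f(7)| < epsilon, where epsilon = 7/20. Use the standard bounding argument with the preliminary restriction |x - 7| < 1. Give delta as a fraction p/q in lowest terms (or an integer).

Factor: |x^2 - (7)^2| = |x - 7| * |x + 7|.
Impose |x - 7| < 1 first. Then |x + 7| = |(x - 7) + 2*(7)| <= |x - 7| + 2*|7| < 1 + 14 = 15.
So |x^2 - (7)^2| < delta * 15.
We need delta * 15 <= 7/20, i.e. delta <= 7/20/15 = 7/300.
Since 7/300 < 1, this is tighter than 1; take delta = 7/300.
So delta = 7/300 works.

7/300


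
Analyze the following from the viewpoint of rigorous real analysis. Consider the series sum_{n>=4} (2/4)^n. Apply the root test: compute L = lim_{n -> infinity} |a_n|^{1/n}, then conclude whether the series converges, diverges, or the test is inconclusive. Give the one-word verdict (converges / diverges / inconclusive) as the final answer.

Let a_n denote the general term. Form |a_n|^(1/n) and simplify:
|a_n|^(1/n) = 1/2
Take the limit as n -> infinity: L = 1/2.
Since L = 1/2 < 1, the root test implies convergence.

converges


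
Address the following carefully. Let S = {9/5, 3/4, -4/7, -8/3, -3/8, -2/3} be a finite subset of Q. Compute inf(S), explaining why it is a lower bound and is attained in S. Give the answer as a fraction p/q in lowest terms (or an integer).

S is finite, so inf(S) = min(S).
Sorted increasing:
-8/3, -2/3, -4/7, -3/8, 3/4, 9/5
The extremum is -8/3.
For every x in S, x >= -8/3. And -8/3 is in S, so it is attained.
Therefore inf(S) = -8/3.

-8/3


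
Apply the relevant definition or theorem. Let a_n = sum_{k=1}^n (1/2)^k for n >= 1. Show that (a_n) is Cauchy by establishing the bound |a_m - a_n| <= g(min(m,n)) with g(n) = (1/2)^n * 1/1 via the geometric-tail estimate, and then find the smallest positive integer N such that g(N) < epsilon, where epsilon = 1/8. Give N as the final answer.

For m > n >= 1: |a_m - a_n| = sum_{k=n+1}^m (1/2)^k < sum_{k=n+1}^infinity (1/2)^k = (1/2)^(n+1) / (1 - 1/2) = (1/2)^n * (1/2) * (2/1) = (1/2)^n * 1/1.
So g(n) = (1/2)^n / 1. Since g(n) -> 0, (a_n) is Cauchy.
Now solve g(N) < 1/8: (1/2)^N / 1 < 1/8 <=> 2^N > 1 / (1 * 1/8) = 8.
Check powers of 2: 2^3 = 8 <= 8, 2^4 = 16 > 8.
So the smallest such N is 4. Check: g(4) = 1/(1 * 16) = 1/16 < 1/8.

4


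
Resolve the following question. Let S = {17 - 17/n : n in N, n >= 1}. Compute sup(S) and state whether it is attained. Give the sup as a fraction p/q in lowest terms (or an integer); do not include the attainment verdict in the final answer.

Analysis:
- Values: 0, 17/2, 34/3, 51/4, ... strictly increasing.
- Minimum is 0 (n=1); inf = 0 (attained).
- 17 - 17/n -> 17 from below; sup = 17, not attained.
Conclusion: sup(S) = 17, not attained in S.

17


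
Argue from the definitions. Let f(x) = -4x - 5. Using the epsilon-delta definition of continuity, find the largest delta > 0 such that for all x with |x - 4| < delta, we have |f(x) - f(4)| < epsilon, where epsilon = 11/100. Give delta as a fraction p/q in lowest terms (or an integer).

We compute f(4) = -4*(4) - 5 = -21.
|f(x) - f(4)| = |-4x - 5 - (-21)| = |-4(x - 4)| = 4|x - 4|.
We need 4|x - 4| < 11/100, i.e. |x - 4| < 11/100 / 4 = 11/400.
So any delta <= 11/400 works. Conversely, if delta > 11/400, then x = 4 + 11/400 satisfies |x - 4| = 11/400 < delta but |f(x) - f(4)| = 4 * 11/400 = 11/100, which is not < 11/100; so no larger delta works.
Hence the largest such delta is 11/400.

11/400


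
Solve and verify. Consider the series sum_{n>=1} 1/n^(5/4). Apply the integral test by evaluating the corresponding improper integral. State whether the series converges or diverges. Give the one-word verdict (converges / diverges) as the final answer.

Let f(x) = x^(-5/4). Then f is positive, continuous, and decreasing on [1, infinity), so the integral test applies.
Compute the improper integral int_{1}^infinity f(x) dx:
  antiderivative F(x) = -4/x^(1/4).
  As x -> infinity, F(x) -> 0 (since p = 5/4 > 1).
  So int = F(infinity) - F(1) = 0 - (-4) = 4.
  Finite, so by the integral test, the series converges.

converges


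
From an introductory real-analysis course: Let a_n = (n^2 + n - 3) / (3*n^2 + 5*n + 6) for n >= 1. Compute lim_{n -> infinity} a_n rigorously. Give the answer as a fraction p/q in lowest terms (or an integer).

Divide numerator and denominator by n^2, the highest power:
numerator / n^2 = 1 + 1/n - 3/n^2
denominator / n^2 = 3 + 5/n + 6/n^2
As n -> infinity, all terms of the form c/n^k (k >= 1) tend to 0.
So numerator / n^2 -> 1 and denominator / n^2 -> 3.
Therefore lim a_n = 1/3.

1/3


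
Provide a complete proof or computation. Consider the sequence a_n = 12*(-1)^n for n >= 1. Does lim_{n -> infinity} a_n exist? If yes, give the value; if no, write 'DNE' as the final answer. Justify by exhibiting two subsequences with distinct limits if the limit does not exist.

Examine the behaviour of a_n along subsequences.
Even-n subsequence a_{2k} = 12 -> 12. Odd-n subsequence a_{2k+1} = -12 -> -12.
Since these two subsequential limits are 12 and -12, distinct, the full sequence cannot converge (a convergent sequence has all subsequences tending to the same limit). So lim a_n does not exist.

DNE


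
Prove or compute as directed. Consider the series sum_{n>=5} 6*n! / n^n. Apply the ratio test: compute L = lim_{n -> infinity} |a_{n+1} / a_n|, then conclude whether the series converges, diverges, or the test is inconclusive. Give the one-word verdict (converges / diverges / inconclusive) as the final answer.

Let a_n denote the general term. Form the ratio a_{n+1}/a_n and simplify:
a_{n+1}/a_n = (n/(n + 1))^n
Take the limit as n -> infinity: L = exp(-1).
Since L = exp(-1) < 1, the ratio test implies the series converges.

converges


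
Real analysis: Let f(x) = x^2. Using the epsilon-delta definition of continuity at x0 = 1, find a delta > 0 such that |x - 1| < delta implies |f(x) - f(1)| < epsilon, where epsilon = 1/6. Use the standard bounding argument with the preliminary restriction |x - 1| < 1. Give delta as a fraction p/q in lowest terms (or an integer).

Factor: |x^2 - (1)^2| = |x - 1| * |x + 1|.
Impose |x - 1| < 1 first. Then |x + 1| = |(x - 1) + 2*(1)| <= |x - 1| + 2*|1| < 1 + 2 = 3.
So |x^2 - (1)^2| < delta * 3.
We need delta * 3 <= 1/6, i.e. delta <= 1/6/3 = 1/18.
Since 1/18 < 1, this is tighter than 1; take delta = 1/18.
So delta = 1/18 works.

1/18


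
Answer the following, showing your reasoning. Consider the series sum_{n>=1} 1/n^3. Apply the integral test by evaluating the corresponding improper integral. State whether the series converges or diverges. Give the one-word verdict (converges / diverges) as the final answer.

Let f(x) = x^(-3). Then f is positive, continuous, and decreasing on [1, infinity), so the integral test applies.
Compute the improper integral int_{1}^infinity f(x) dx:
  antiderivative F(x) = -1/(2*x^2).
  As x -> infinity, F(x) -> 0 (since p = 3 > 1).
  So int = F(infinity) - F(1) = 0 - (-1/2) = 1/2.
  Finite, so by the integral test, the series converges.

converges


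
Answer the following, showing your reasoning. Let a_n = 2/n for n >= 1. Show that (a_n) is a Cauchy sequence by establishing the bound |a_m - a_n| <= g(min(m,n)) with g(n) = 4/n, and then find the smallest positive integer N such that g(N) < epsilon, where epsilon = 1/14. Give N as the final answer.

For any m, n >= 1, by the triangle inequality:
|a_m - a_n| = |2/m - 2/n| <= 2*1/m + 2*1/n <= 4/min(m,n).
So g(n) = 4/n bounds the Cauchy difference. Since g(n) -> 0, (a_n) is Cauchy.
Now solve g(N) < 1/14: 4/N < 1/14 <=> N > 4 / (1/14) = 56.
The smallest integer strictly greater than 56 is N = 57.
Check: g(57) = 4/57 = 4/57 < 1/14; g(56) = 1/14 >= 1/14. So N = 57.

57


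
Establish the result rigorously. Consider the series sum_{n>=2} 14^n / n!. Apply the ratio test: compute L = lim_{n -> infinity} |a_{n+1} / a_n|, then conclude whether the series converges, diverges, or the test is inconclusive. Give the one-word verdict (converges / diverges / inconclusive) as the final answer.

Let a_n denote the general term. Form the ratio a_{n+1}/a_n and simplify:
a_{n+1}/a_n = 14/(n + 1)
Take the limit as n -> infinity: L = 0.
Since L = 0 < 1, the ratio test implies the series converges.

converges


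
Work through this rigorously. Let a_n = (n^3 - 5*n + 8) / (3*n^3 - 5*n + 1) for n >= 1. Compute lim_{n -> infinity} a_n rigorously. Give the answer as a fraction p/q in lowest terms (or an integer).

Divide numerator and denominator by n^3, the highest power:
numerator / n^3 = 1 - 5/n^2 + 8/n^3
denominator / n^3 = 3 - 5/n^2 + n^(-3)
As n -> infinity, all terms of the form c/n^k (k >= 1) tend to 0.
So numerator / n^3 -> 1 and denominator / n^3 -> 3.
Therefore lim a_n = 1/3.

1/3


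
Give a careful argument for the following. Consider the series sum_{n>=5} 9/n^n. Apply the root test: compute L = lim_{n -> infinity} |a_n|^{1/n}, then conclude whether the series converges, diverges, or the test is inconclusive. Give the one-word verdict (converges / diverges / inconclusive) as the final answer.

Let a_n denote the general term. Form |a_n|^(1/n) and simplify:
|a_n|^(1/n) = 3^(2/n)/n
Take the limit as n -> infinity: L = 0.
Since L = 0 < 1, the root test implies convergence.

converges


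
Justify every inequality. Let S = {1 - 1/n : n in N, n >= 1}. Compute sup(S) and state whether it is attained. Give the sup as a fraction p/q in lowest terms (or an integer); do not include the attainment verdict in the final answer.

Analysis:
- Values: 0, 1/2, 2/3, 3/4, ... strictly increasing.
- Minimum is 0 (n=1); inf = 0 (attained).
- 1 - 1/n -> 1 from below; sup = 1, not attained.
Conclusion: sup(S) = 1, not attained in S.

1


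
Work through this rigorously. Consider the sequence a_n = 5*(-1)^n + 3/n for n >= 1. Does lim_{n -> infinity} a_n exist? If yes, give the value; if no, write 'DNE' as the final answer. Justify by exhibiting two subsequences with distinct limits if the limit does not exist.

Examine the behaviour of a_n along subsequences.
a_{2k} = 5 + 3/(2k) -> 5. a_{2k+1} = -5 + 3/(2k+1) -> -5.
Since these two subsequential limits are 5 and -5, distinct, the full sequence cannot converge (a convergent sequence has all subsequences tending to the same limit). So lim a_n does not exist.

DNE


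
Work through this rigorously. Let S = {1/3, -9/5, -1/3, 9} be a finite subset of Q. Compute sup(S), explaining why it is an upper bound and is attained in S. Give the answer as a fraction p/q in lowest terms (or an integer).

S is finite, so sup(S) = max(S).
Sorted decreasing:
9, 1/3, -1/3, -9/5
The extremum is 9.
For every x in S, x <= 9. And 9 is in S, so it is attained.
Therefore sup(S) = 9.

9


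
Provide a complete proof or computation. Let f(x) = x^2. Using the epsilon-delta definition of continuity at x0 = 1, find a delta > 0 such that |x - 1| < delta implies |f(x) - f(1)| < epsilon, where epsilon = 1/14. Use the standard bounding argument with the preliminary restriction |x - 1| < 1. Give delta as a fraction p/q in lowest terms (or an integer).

Factor: |x^2 - (1)^2| = |x - 1| * |x + 1|.
Impose |x - 1| < 1 first. Then |x + 1| = |(x - 1) + 2*(1)| <= |x - 1| + 2*|1| < 1 + 2 = 3.
So |x^2 - (1)^2| < delta * 3.
We need delta * 3 <= 1/14, i.e. delta <= 1/14/3 = 1/42.
Since 1/42 < 1, this is tighter than 1; take delta = 1/42.
So delta = 1/42 works.

1/42


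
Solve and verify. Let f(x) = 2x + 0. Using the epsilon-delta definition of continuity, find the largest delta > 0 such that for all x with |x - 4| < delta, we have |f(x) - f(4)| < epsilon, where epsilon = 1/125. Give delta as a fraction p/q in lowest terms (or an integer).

We compute f(4) = 2*(4) + 0 = 8.
|f(x) - f(4)| = |2x + 0 - (8)| = |2(x - 4)| = 2|x - 4|.
We need 2|x - 4| < 1/125, i.e. |x - 4| < 1/125 / 2 = 1/250.
So any delta <= 1/250 works. Conversely, if delta > 1/250, then x = 4 + 1/250 satisfies |x - 4| = 1/250 < delta but |f(x) - f(4)| = 2 * 1/250 = 1/125, which is not < 1/125; so no larger delta works.
Hence the largest such delta is 1/250.

1/250


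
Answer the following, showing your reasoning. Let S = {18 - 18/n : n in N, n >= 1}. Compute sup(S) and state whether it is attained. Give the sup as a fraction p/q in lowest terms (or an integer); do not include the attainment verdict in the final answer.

Analysis:
- Values: 0, 9, 12, 27/2, ... strictly increasing.
- Minimum is 0 (n=1); inf = 0 (attained).
- 18 - 18/n -> 18 from below; sup = 18, not attained.
Conclusion: sup(S) = 18, not attained in S.

18


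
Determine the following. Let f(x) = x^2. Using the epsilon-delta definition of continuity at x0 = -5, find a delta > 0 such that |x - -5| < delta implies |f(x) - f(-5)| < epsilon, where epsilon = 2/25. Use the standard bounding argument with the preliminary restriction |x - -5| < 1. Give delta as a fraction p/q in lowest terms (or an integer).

Factor: |x^2 - (-5)^2| = |x - -5| * |x + -5|.
Impose |x - -5| < 1 first. Then |x + -5| = |(x - -5) + 2*(-5)| <= |x - -5| + 2*|-5| < 1 + 10 = 11.
So |x^2 - (-5)^2| < delta * 11.
We need delta * 11 <= 2/25, i.e. delta <= 2/25/11 = 2/275.
Since 2/275 < 1, this is tighter than 1; take delta = 2/275.
So delta = 2/275 works.

2/275


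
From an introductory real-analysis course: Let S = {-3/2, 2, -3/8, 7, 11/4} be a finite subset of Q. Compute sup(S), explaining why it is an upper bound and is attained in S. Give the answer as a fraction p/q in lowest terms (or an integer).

S is finite, so sup(S) = max(S).
Sorted decreasing:
7, 11/4, 2, -3/8, -3/2
The extremum is 7.
For every x in S, x <= 7. And 7 is in S, so it is attained.
Therefore sup(S) = 7.

7


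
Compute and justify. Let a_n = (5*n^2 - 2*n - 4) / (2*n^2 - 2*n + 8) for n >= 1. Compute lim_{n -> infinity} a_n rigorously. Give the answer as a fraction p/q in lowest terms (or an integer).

Divide numerator and denominator by n^2, the highest power:
numerator / n^2 = 5 - 2/n - 4/n^2
denominator / n^2 = 2 - 2/n + 8/n^2
As n -> infinity, all terms of the form c/n^k (k >= 1) tend to 0.
So numerator / n^2 -> 5 and denominator / n^2 -> 2.
Therefore lim a_n = 5/2.

5/2


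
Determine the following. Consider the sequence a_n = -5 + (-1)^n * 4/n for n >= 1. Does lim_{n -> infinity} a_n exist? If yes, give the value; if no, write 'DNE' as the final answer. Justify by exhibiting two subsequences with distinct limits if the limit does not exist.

Examine the behaviour of a_n along subsequences.
Even-n subsequence a_{2k} = -5 + 4/(2k) -> -5. Odd-n subsequence a_{2k+1} = -5 - 4/(2k+1) -> -5. Both tend to -5, which suggests the limit is -5; verify directly.
|a_n - (-5)| = |(-1)^n * 4/n| = 4/n for every n >= 1.
Given epsilon > 0, choose a positive integer N > 4/epsilon. Then for all n >= N, |a_n - (-5)| = 4/n <= 4/N < epsilon.
So by the definition of the limit, lim a_n exists and equals -5.

-5


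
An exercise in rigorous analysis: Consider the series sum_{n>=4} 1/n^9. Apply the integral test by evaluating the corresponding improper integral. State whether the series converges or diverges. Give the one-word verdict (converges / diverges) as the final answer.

Let f(x) = x^(-9). Then f is positive, continuous, and decreasing on [4, infinity), so the integral test applies.
Compute the improper integral int_{4}^infinity f(x) dx:
  antiderivative F(x) = -1/(8*x^8).
  As x -> infinity, F(x) -> 0 (since p = 9 > 1).
  So int = F(infinity) - F(4) = 0 - (-1/524288) = 1/524288.
  Finite, so by the integral test, the series converges.

converges


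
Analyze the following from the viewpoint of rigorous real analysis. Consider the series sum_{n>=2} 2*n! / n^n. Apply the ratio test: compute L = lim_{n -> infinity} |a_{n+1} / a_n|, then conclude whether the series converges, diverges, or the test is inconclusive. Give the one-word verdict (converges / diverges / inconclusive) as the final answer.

Let a_n denote the general term. Form the ratio a_{n+1}/a_n and simplify:
a_{n+1}/a_n = (n/(n + 1))^n
Take the limit as n -> infinity: L = exp(-1).
Since L = exp(-1) < 1, the ratio test implies the series converges.

converges


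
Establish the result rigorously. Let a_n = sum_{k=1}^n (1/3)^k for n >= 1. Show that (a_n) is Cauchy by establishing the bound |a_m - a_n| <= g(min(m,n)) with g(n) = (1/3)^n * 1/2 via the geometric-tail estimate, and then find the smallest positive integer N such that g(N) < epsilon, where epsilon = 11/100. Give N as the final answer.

For m > n >= 1: |a_m - a_n| = sum_{k=n+1}^m (1/3)^k < sum_{k=n+1}^infinity (1/3)^k = (1/3)^(n+1) / (1 - 1/3) = (1/3)^n * (1/3) * (3/2) = (1/3)^n * 1/2.
So g(n) = (1/3)^n / 2. Since g(n) -> 0, (a_n) is Cauchy.
Now solve g(N) < 11/100: (1/3)^N / 2 < 11/100 <=> 3^N > 1 / (2 * 11/100) = 50/11.
Check powers of 3: 3^1 = 3 <= 50/11, 3^2 = 9 > 50/11.
So the smallest such N is 2. Check: g(2) = 1/(2 * 9) = 1/18 < 11/100.

2


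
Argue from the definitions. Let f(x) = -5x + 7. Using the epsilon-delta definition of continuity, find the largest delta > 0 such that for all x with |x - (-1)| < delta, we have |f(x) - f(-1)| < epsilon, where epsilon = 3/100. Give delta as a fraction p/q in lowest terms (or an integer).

We compute f(-1) = -5*(-1) + 7 = 12.
|f(x) - f(-1)| = |-5x + 7 - (12)| = |-5(x - (-1))| = 5|x - (-1)|.
We need 5|x - (-1)| < 3/100, i.e. |x - (-1)| < 3/100 / 5 = 3/500.
So any delta <= 3/500 works. Conversely, if delta > 3/500, then x = -1 + 3/500 satisfies |x - (-1)| = 3/500 < delta but |f(x) - f(-1)| = 5 * 3/500 = 3/100, which is not < 3/100; so no larger delta works.
Hence the largest such delta is 3/500.

3/500


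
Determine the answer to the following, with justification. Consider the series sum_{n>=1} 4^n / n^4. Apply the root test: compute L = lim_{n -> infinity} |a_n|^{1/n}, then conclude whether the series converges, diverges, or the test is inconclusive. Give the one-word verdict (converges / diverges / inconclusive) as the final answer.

Let a_n denote the general term. Form |a_n|^(1/n) and simplify:
|a_n|^(1/n) = 4/n^(4/n)
Take the limit as n -> infinity: L = 4.
Since L = 4 > 1, the root test implies divergence.

diverges


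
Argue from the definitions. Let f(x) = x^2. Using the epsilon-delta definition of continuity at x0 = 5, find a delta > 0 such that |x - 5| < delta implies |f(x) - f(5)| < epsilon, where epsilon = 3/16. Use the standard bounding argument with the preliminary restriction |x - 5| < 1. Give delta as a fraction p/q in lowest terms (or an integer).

Factor: |x^2 - (5)^2| = |x - 5| * |x + 5|.
Impose |x - 5| < 1 first. Then |x + 5| = |(x - 5) + 2*(5)| <= |x - 5| + 2*|5| < 1 + 10 = 11.
So |x^2 - (5)^2| < delta * 11.
We need delta * 11 <= 3/16, i.e. delta <= 3/16/11 = 3/176.
Since 3/176 < 1, this is tighter than 1; take delta = 3/176.
So delta = 3/176 works.

3/176


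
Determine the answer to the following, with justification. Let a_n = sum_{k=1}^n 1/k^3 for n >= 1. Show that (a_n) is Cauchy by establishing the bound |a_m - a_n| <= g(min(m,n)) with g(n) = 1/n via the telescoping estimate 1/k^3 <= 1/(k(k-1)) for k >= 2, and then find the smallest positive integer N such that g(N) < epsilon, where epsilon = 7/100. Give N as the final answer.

For m > n >= 1: |a_m - a_n| = sum_{k=n+1}^m 1/k^3.
Use 1/k^3 <= 1/(k(k-1)) = 1/(k-1) - 1/k for k >= 2 (which holds since k^3 >= k^2 >= k(k-1) for k >= 2):
sum_{k=n+1}^m 1/k^3 <= sum_{k=n+1}^m (1/(k-1) - 1/k) = 1/n - 1/m <= 1/n.
By symmetry the same bound holds with n,m swapped, so |a_m - a_n| <= 1/min(m,n) = g(min(m,n)). Since g(n) -> 0, (a_n) is Cauchy.
Now solve g(N) < 7/100: 1/N < 7/100 <=> N > 1/(7/100) = 100/7.
The smallest integer strictly greater than 100/7 is N = 15.
Check: g(15) = 1/15 < 7/100; g(14) = 1/14 >= 7/100. So N = 15.

15


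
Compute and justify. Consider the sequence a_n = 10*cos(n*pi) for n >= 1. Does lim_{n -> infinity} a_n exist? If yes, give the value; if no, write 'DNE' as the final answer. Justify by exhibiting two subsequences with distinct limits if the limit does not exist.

Examine the behaviour of a_n along subsequences.
cos(n*pi) = (-1)^n, so a_n = 10*(-1)^n. a_{2k} = 10 -> 10. a_{2k+1} = -10 -> -10.
Since these two subsequential limits are 10 and -10, distinct, the full sequence cannot converge (a convergent sequence has all subsequences tending to the same limit). So lim a_n does not exist.

DNE
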